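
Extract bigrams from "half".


Word: "half" (length 4)
Number of bigrams = 4 - 2 + 1 = 3
  Position 0: "ha"
  Position 1: "al"
  Position 2: "lf"
Bigrams = "ha", "al", "lf"


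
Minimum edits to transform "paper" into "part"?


Word 1: "paper" (length 5)
Word 2: "part" (length 4)
One optimal edit sequence (insert/delete/substitute each cost 1):
  1. keep 'p'
  2. keep 'a'
  3. delete 'p'  (+1)
  4. substitute 'e' -> 'r'  (+1)
  5. substitute 'r' -> 't'  (+1)
Total edit operations: 3
Edit distance = 3


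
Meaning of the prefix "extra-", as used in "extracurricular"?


Prefix: extra-
As in: extracurricular -> extra- + curricular
Meaning = beyond


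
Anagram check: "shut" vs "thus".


Word 1: "shut" → sorted: hstu
Word 2: "thus" → sorted: hstu
Same letters? hstu == hstu
Anagram = Yes


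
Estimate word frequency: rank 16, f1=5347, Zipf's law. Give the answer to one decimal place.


Zipf's law: f(r) = f(1) / r
f(1) = 5347
f(16) = 5347 / 16
= 334.2 occurrences


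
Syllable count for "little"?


Word: "little"
Syllable breakdown: lit · tle
Counting: 2 parts
= 2 syllables


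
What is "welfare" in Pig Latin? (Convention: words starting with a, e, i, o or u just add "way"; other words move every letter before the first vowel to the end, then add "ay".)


Word: "welfare"
Starts with consonant(s) → move to end, add 'ay'
Consonant cluster: "w"
Pig Latin = "elfareway"


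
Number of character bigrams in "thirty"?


Word: "thirty" (length 6)
Number of 2-grams = length - 2 + 1 = 6 - 2 + 1
= 5


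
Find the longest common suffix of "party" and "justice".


Word 1: "party"
Word 2: "justice"
Comparing from end:
  Pos -1: 'y' != 'e' (stop)
LCS = "" (length 0)


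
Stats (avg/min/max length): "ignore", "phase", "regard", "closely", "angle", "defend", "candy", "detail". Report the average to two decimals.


Lengths: "ignore"=6, "phase"=5, "regard"=6, "closely"=7, "angle"=5, "defend"=6, "candy"=5, "detail"=6
Sum = 46, Count = 8
Average = 46/8 = 5.75
= avg=5.75, min=5, max=7


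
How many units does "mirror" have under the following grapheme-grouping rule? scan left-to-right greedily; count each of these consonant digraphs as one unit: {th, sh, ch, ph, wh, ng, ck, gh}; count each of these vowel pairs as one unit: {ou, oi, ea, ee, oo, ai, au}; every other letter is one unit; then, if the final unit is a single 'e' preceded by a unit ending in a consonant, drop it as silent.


Word: "mirror" (6 letters)
Left-to-right scan:
  (1) 'm' (letter)
  (2) 'i' (letter)
  (3) 'r' (letter)
  (4) 'r' (letter)
  (5) 'o' (letter)
  (6) 'r' (letter)
Units from scan: 6
Sound units = 6 units


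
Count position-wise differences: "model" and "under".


Comparing character by character (same length = 5):
  Pos 0: 'm' vs 'u' !=
  Pos 1: 'o' vs 'n' !=
  Pos 2: 'd' vs 'd' =
  Pos 3: 'e' vs 'e' =
  Pos 4: 'l' vs 'r' !=
Hamming distance = 3


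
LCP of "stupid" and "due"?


Word 1: "stupid"
Word 2: "due"
Comparing from start:
  Pos 0: 's' != 'd' (stop)
LCP = "" (length 0)


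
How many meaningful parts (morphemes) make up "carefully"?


Word: "carefully"
Morphemes: care / -ful / -ly
Each morpheme carries meaning
= 3 morphemes


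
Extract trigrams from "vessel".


Word: "vessel" (length 6)
Number of trigrams = 6 - 3 + 1 = 4
  Position 0: "ves"
  Position 1: "ess"
  Position 2: "sse"
  Position 3: "sel"
Trigrams = "ves", "ess", "sse", "sel"


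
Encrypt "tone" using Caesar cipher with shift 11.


Word: "tone"
Shift: 11
Each letter → (letter + shift) mod 26:
  't' (19) + 11 = 4 → 'e'
  'o' (14) + 11 = 25 → 'z'
  'n' (13) + 11 = 24 → 'y'
  'e' (4) + 11 = 15 → 'p'
Result = "ezyp"


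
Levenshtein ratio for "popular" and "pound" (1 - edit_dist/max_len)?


Word 1: "popular" (length 7)
Word 2: "pound" (length 5)
One optimal edit sequence:
  1. keep 'p'
  2. keep 'o'
  3. delete 'p'  (+1)
  4. keep 'u'
  5. delete 'l'  (+1)
  6. substitute 'a' -> 'n'  (+1)
  7. substitute 'r' -> 'd'  (+1)
Edit distance = 4
Max length = max(7, 5) = 7
Similarity = 1 - 4/7
= 0.4286


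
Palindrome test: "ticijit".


Word: "ticijit"
Reversed: "tijicit"
Forward == Backward? ticijit != tijicit
Palindrome = No


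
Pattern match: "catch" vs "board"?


Pattern of "catch": [0, 1, 2, 0, 3]
Pattern of "board": [0, 1, 2, 3, 4]
Patterns do not match
Same pattern = No


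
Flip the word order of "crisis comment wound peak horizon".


Original: "crisis comment wound peak horizon"
Words (1..n): crisis | comment | wound | peak | horizon
Reversed (n..1): horizon | peak | wound | comment | crisis
Result = "horizon peak wound comment crisis"


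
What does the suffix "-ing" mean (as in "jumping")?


Suffix: -ing
As in: jumping -> jump + -ing
Meaning = present participle


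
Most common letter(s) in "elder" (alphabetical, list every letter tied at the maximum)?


Word: "elder"
Letter counts:
  'd': 1
  'e': 2
  'l': 1
  'r': 1
Maximum count = 2
Most frequent = 'e' (2 times each)


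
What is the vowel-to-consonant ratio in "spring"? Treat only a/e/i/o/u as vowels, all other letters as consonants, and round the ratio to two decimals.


Word: "spring"
Vowels (a,e,i,o,u): 1
Consonants: 5
Ratio = 1/5
= 0.20


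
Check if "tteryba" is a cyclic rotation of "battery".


Word: "battery", Candidate: "tteryba"
Method: check if candidate is substring of word+word
"batterybattery" contains "tteryba"? Yes
Is rotation = Yes


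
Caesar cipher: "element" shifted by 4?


Word: "element"
Shift: 4
Each letter → (letter + shift) mod 26:
  'e' (4) + 4 = 8 → 'i'
  'l' (11) + 4 = 15 → 'p'
  'e' (4) + 4 = 8 → 'i'
  'm' (12) + 4 = 16 → 'q'
  'e' (4) + 4 = 8 → 'i'
  'n' (13) + 4 = 17 → 'r'
  't' (19) + 4 = 23 → 'x'
Result = "ipiqirx"


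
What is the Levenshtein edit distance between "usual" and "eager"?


Word 1: "usual" (length 5)
Word 2: "eager" (length 5)
One optimal edit sequence (insert/delete/substitute each cost 1):
  1. substitute 'u' -> 'e'  (+1)
  2. substitute 's' -> 'a'  (+1)
  3. substitute 'u' -> 'g'  (+1)
  4. substitute 'a' -> 'e'  (+1)
  5. substitute 'l' -> 'r'  (+1)
Total edit operations: 5
Edit distance = 5


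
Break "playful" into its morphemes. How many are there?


Word: "playful"
Morphemes: play | -ful
Each morpheme carries meaning
= 2 morphemes


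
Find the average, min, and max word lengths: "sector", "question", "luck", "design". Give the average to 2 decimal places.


Lengths: "sector"=6, "question"=8, "luck"=4, "design"=6
Sum = 24, Count = 4
Average = 24/4 = 6.00
= avg=6.00, min=4, max=8


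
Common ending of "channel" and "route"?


Word 1: "channel"
Word 2: "route"
Comparing from end:
  Pos -1: 'l' != 'e' (stop)
LCS = "" (length 0)


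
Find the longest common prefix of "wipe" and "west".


Word 1: "wipe"
Word 2: "west"
Comparing from start:
  Pos 0: 'w' == 'w'
  Pos 1: 'i' != 'e' (stop)
LCP = "w" (length 1)


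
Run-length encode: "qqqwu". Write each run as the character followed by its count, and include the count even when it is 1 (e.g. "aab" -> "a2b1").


String: "qqqwu"
Scanning for consecutive runs:
  'q' x 3
  'w' x 1
  'u' x 1
RLE = "q3w1u1"


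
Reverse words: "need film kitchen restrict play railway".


Original: "need film kitchen restrict play railway"
Words (1..n): need | film | kitchen | restrict | play | railway
Reversed (n..1): railway | play | restrict | kitchen | film | need
Result = "railway play restrict kitchen film need"


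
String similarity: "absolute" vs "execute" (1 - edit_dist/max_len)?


Word 1: "absolute" (length 8)
Word 2: "execute" (length 7)
One optimal edit sequence:
  1. delete 'a'  (+1)
  2. substitute 'b' -> 'e'  (+1)
  3. substitute 's' -> 'x'  (+1)
  4. substitute 'o' -> 'e'  (+1)
  5. substitute 'l' -> 'c'  (+1)
  6. keep 'u'
  7. keep 't'
  8. keep 'e'
Edit distance = 5
Max length = max(8, 7) = 8
Similarity = 1 - 5/8
= 0.3750


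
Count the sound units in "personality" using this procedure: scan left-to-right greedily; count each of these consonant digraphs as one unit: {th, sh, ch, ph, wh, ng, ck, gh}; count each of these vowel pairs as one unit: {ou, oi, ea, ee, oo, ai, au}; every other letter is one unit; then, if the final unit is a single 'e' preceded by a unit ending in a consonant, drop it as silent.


Word: "personality" (11 letters)
Left-to-right scan:
  [1] 'p' (letter)
  [2] 'e' (letter)
  [3] 'r' (letter)
  [4] 's' (letter)
  [5] 'o' (letter)
  [6] 'n' (letter)
  [7] 'a' (letter)
  [8] 'l' (letter)
  [9] 'i' (letter)
  [10] 't' (letter)
  [11] 'y' (letter)
Units from scan: 11
Sound units = 11 units


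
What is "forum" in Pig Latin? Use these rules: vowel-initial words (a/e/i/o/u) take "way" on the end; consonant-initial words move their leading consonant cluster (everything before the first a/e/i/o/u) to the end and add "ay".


Word: "forum"
Starts with consonant(s) → move to end, add 'ay'
Consonant cluster: "f"
Pig Latin = "orumfay"


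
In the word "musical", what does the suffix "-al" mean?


Suffix: -al
Example: musical = music + -al
Meaning = relating to


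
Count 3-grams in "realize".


Word: "realize" (length 7)
Number of 3-grams = length - 3 + 1 = 7 - 3 + 1
= 5


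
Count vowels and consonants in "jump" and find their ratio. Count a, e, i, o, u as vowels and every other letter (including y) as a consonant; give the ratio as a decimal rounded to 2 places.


Word: "jump"
Vowels (a,e,i,o,u): 1
Consonants: 3
Ratio = 1/3
= 0.33


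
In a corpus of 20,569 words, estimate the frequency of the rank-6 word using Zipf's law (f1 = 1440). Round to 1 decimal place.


Zipf's law: f(r) = f(1) / r
f(1) = 1440
f(6) = 1440 / 6
= 240.0 occurrences


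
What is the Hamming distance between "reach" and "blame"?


Comparing character by character (same length = 5):
  Pos 0: 'r' vs 'b' !=
  Pos 1: 'e' vs 'l' !=
  Pos 2: 'a' vs 'a' =
  Pos 3: 'c' vs 'm' !=
  Pos 4: 'h' vs 'e' !=
Hamming distance = 4


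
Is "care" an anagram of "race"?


Word 1: "race" → sorted: acer
Word 2: "care" → sorted: acer
Same letters? acer == acer
Anagram = Yes


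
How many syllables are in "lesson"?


Word: "lesson"
Syllable breakdown: les / son
Counting: 2 parts
= 2 syllables


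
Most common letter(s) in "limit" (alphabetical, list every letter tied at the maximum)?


Word: "limit"
Letter counts:
  'i': 2
  'l': 1
  'm': 1
  't': 1
Maximum count = 2
Most frequent = 'i' (2 times each)


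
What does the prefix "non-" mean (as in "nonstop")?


Prefix: non-
Example: nonstop = non- + stop
Meaning = not


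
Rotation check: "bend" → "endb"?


Word: "bend", Candidate: "endb"
Method: check if candidate is substring of word+word
"bendbend" contains "endb"? Yes
Is rotation = Yes


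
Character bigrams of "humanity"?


Word: "humanity" (length 8)
Number of bigrams = 8 - 2 + 1 = 7
  Position 0: "hu"
  Position 1: "um"
  Position 2: "ma"
  Position 3: "an"
  Position 4: "ni"
  Position 5: "it"
  Position 6: "ty"
Bigrams = "hu", "um", "ma", "an", "ni", "it", "ty"


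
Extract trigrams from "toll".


Word: "toll" (length 4)
Number of trigrams = 4 - 3 + 1 = 2
  Position 0: "tol"
  Position 1: "oll"
Trigrams = "tol", "oll"


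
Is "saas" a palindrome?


Word: "saas"
Reversed: "saas"
Forward == Backward? saas == saas
Palindrome = Yes


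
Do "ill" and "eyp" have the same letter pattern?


Pattern of "ill": [0, 1, 1]
Pattern of "eyp": [0, 1, 2]
Patterns do not match
Same pattern = No


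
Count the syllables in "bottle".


Word: "bottle"
Syllable breakdown: bot | tle
Counting: 2 parts
= 2 syllables


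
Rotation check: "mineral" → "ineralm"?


Word: "mineral", Candidate: "ineralm"
Method: check if candidate is substring of word+word
"mineralmineral" contains "ineralm"? Yes
Is rotation = Yes


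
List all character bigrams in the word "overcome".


Word: "overcome" (length 8)
Number of bigrams = 8 - 2 + 1 = 7
  Position 0: "ov"
  Position 1: "ve"
  Position 2: "er"
  Position 3: "rc"
  Position 4: "co"
  Position 5: "om"
  Position 6: "me"
Bigrams = "ov", "ve", "er", "rc", "co", "om", "me"


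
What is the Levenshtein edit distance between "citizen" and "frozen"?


Word 1: "citizen" (length 7)
Word 2: "frozen" (length 6)
One optimal edit sequence (insert/delete/substitute each cost 1):
  1. delete 'c'  (+1)
  2. substitute 'i' -> 'f'  (+1)
  3. substitute 't' -> 'r'  (+1)
  4. substitute 'i' -> 'o'  (+1)
  5. keep 'z'
  6. keep 'e'
  7. keep 'n'
Total edit operations: 4
Edit distance = 4


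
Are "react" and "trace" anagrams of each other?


Word 1: "react" → sorted: acert
Word 2: "trace" → sorted: acert
Same letters? acert == acert
Anagram = Yes


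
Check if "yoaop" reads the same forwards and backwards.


Word: "yoaop"
Reversed: "poaoy"
Forward == Backward? yoaop != poaoy
Palindrome = No


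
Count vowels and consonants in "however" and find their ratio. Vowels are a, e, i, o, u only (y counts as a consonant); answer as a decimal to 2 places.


Word: "however"
Vowels (a,e,i,o,u): 3
Consonants: 4
Ratio = 3/4
= 0.75


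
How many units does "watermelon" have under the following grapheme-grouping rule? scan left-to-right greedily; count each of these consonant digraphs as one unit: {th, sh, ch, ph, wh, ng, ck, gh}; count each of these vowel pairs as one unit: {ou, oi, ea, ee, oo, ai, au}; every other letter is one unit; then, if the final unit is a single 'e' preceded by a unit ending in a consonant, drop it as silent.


Word: "watermelon" (10 letters)
Left-to-right scan:
  (1) 'w' (letter)
  (2) 'a' (letter)
  (3) 't' (letter)
  (4) 'e' (letter)
  (5) 'r' (letter)
  (6) 'm' (letter)
  (7) 'e' (letter)
  (8) 'l' (letter)
  (9) 'o' (letter)
  (10) 'n' (letter)
Units from scan: 10
Sound units = 10 units


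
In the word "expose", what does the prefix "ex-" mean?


Prefix: ex-
As in: expose -> ex- + pose
Meaning = out / former


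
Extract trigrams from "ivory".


Word: "ivory" (length 5)
Number of trigrams = 5 - 3 + 1 = 3
  Position 0: "ivo"
  Position 1: "vor"
  Position 2: "ory"
Trigrams = "ivo", "vor", "ory"


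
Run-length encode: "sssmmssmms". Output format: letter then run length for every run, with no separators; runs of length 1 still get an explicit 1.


String: "sssmmssmms"
Scanning for consecutive runs:
  's' x 3
  'm' x 2
  's' x 2
  'm' x 2
  's' x 1
RLE = "s3m2s2m2s1"


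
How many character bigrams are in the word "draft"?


Word: "draft" (length 5)
Number of 2-grams = length - 2 + 1 = 5 - 2 + 1
= 4


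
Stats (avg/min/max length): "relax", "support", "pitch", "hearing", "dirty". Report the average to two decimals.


Lengths: "relax"=5, "support"=7, "pitch"=5, "hearing"=7, "dirty"=5
Sum = 29, Count = 5
Average = 29/5 = 5.80
= avg=5.80, min=5, max=7


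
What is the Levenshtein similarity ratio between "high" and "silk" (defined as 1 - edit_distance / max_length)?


Word 1: "high" (length 4)
Word 2: "silk" (length 4)
One optimal edit sequence:
  1. substitute 'h' -> 's'  (+1)
  2. keep 'i'
  3. substitute 'g' -> 'l'  (+1)
  4. substitute 'h' -> 'k'  (+1)
Edit distance = 3
Max length = max(4, 4) = 4
Similarity = 1 - 3/4
= 0.2500


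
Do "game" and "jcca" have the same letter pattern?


Pattern of "game": [0, 1, 2, 3]
Pattern of "jcca": [0, 1, 1, 2]
Patterns do not match
Same pattern = No


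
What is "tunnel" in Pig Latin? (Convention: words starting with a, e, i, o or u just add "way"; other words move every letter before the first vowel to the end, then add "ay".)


Word: "tunnel"
Starts with consonant(s) → move to end, add 'ay'
Consonant cluster: "t"
Pig Latin = "unneltay"


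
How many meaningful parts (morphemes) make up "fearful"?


Word: "fearful"
Morphemes: fear / -ful
Each morpheme carries meaning
= 2 morphemes


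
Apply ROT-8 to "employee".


Word: "employee"
Shift: 8
Each letter → (letter + shift) mod 26:
  'e' (4) + 8 = 12 → 'm'
  'm' (12) + 8 = 20 → 'u'
  'p' (15) + 8 = 23 → 'x'
  'l' (11) + 8 = 19 → 't'
  'o' (14) + 8 = 22 → 'w'
  'y' (24) + 8 = 6 → 'g'
  'e' (4) + 8 = 12 → 'm'
  'e' (4) + 8 = 12 → 'm'
Result = "muxtwgmm"


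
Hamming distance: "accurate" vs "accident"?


Comparing character by character (same length = 8):
  Pos 0: 'a' vs 'a' =
  Pos 1: 'c' vs 'c' =
  Pos 2: 'c' vs 'c' =
  Pos 3: 'u' vs 'i' !=
  Pos 4: 'r' vs 'd' !=
  Pos 5: 'a' vs 'e' !=
  Pos 6: 't' vs 'n' !=
  Pos 7: 'e' vs 't' !=
Hamming distance = 5


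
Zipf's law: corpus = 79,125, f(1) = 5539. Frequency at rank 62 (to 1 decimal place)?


Zipf's law: f(r) = f(1) / r
f(1) = 5539
f(62) = 5539 / 62
= 89.3 occurrences


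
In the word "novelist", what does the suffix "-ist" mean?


Suffix: -ist
As in: novelist -> novel + -ist
Meaning = one who practices


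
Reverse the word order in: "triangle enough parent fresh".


Original: "triangle enough parent fresh"
Words (1..n): triangle | enough | parent | fresh
Reversed (n..1): fresh | parent | enough | triangle
Result = "fresh parent enough triangle"


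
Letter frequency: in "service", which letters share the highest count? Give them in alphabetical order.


Word: "service"
Letter counts:
  'c': 1
  'e': 2
  'i': 1
  'r': 1
  's': 1
  'v': 1
Maximum count = 2
Most frequent = 'e' (2 times each)


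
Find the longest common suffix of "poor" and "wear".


Word 1: "poor"
Word 2: "wear"
Comparing from end:
  Pos -1: 'r' == 'r'
  Pos -2: 'o' != 'a' (stop)
LCS = "r" (length 1)


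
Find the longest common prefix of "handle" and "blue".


Word 1: "handle"
Word 2: "blue"
Comparing from start:
  Pos 0: 'h' != 'b' (stop)
LCP = "" (length 0)


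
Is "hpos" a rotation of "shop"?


Word: "shop", Candidate: "hpos"
Method: check if candidate is substring of word+word
"shopshop" contains "hpos"? No
Is rotation = No


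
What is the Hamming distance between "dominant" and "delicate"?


Comparing character by character (same length = 8):
  Pos 0: 'd' vs 'd' =
  Pos 1: 'o' vs 'e' !=
  Pos 2: 'm' vs 'l' !=
  Pos 3: 'i' vs 'i' =
  Pos 4: 'n' vs 'c' !=
  Pos 5: 'a' vs 'a' =
  Pos 6: 'n' vs 't' !=
  Pos 7: 't' vs 'e' !=
Hamming distance = 5


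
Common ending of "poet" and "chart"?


Word 1: "poet"
Word 2: "chart"
Comparing from end:
  Pos -1: 't' == 't'
  Pos -2: 'e' != 'r' (stop)
LCS = "t" (length 1)


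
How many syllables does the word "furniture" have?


Word: "furniture"
Syllable breakdown: fur · ni · ture
Counting: 3 parts
= 3 syllables


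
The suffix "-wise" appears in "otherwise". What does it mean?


Suffix: -wise
Example: otherwise (other + -wise)
Meaning = in the manner of


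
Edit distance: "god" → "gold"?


Word 1: "god" (length 3)
Word 2: "gold" (length 4)
One optimal edit sequence (insert/delete/substitute each cost 1):
  1. keep 'g'
  2. keep 'o'
  3. insert 'l'  (+1)
  4. keep 'd'
Total edit operations: 1
Edit distance = 1


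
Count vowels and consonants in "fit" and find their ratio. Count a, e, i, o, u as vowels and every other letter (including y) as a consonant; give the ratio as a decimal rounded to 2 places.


Word: "fit"
Vowels (a,e,i,o,u): 1
Consonants: 2
Ratio = 1/2
= 0.50


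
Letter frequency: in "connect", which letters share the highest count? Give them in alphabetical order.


Word: "connect"
Letter counts:
  'c': 2
  'e': 1
  'n': 2
  'o': 1
  't': 1
Maximum count = 2
Most frequent = 'c', 'n' (2 times each)


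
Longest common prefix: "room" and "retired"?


Word 1: "room"
Word 2: "retired"
Comparing from start:
  Pos 0: 'r' == 'r'
  Pos 1: 'o' != 'e' (stop)
LCP = "r" (length 1)


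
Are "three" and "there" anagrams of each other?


Word 1: "three" → sorted: eehrt
Word 2: "there" → sorted: eehrt
Same letters? eehrt == eehrt
Anagram = Yes


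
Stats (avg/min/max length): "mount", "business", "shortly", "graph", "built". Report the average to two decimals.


Lengths: "mount"=5, "business"=8, "shortly"=7, "graph"=5, "built"=5
Sum = 30, Count = 5
Average = 30/5 = 6.00
= avg=6.00, min=5, max=8


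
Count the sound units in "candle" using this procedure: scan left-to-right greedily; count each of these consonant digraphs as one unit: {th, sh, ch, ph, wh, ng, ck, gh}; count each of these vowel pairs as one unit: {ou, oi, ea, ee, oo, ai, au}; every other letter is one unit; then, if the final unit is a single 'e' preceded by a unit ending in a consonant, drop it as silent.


Word: "candle" (6 letters)
Left-to-right scan:
  (1) 'c' (letter)
  (2) 'a' (letter)
  (3) 'n' (letter)
  (4) 'd' (letter)
  (5) 'l' (letter)
  (6) 'e' (letter)
Units from scan: 6
Final unit is 'e' after a consonant -> drop as silent (-1)
Sound units = 5 units


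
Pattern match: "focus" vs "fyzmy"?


Pattern of "focus": [0, 1, 2, 3, 4]
Pattern of "fyzmy": [0, 1, 2, 3, 1]
Patterns do not match
Same pattern = No


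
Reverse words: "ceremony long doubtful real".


Original: "ceremony long doubtful real"
Words (1..n): ceremony | long | doubtful | real
Reversed (n..1): real | doubtful | long | ceremony
Result = "real doubtful long ceremony"


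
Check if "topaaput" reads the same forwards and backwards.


Word: "topaaput"
Reversed: "tupaapot"
Forward == Backward? topaaput != tupaapot
Palindrome = No


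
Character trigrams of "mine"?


Word: "mine" (length 4)
Number of trigrams = 4 - 3 + 1 = 2
  Position 0: "min"
  Position 1: "ine"
Trigrams = "min", "ine"


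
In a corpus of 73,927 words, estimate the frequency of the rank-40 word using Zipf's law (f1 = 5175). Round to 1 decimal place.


Zipf's law: f(r) = f(1) / r
f(1) = 5175
f(40) = 5175 / 40
= 129.4 occurrences


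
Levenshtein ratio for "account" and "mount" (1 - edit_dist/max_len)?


Word 1: "account" (length 7)
Word 2: "mount" (length 5)
One optimal edit sequence:
  1. delete 'a'  (+1)
  2. delete 'c'  (+1)
  3. substitute 'c' -> 'm'  (+1)
  4. keep 'o'
  5. keep 'u'
  6. keep 'n'
  7. keep 't'
Edit distance = 3
Max length = max(7, 5) = 7
Similarity = 1 - 3/7
= 0.5714


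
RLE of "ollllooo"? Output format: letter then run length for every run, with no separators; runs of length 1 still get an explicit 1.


String: "ollllooo"
Scanning for consecutive runs:
  'o' x 1
  'l' x 4
  'o' x 3
RLE = "o1l4o3"


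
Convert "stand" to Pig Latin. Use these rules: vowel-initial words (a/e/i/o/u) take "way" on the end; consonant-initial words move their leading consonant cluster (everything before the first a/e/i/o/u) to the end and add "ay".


Word: "stand"
Starts with consonant(s) → move to end, add 'ay'
Consonant cluster: "st"
Pig Latin = "andstay"


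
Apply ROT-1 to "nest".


Word: "nest"
Shift: 1
Each letter → (letter + shift) mod 26:
  'n' (13) + 1 = 14 → 'o'
  'e' (4) + 1 = 5 → 'f'
  's' (18) + 1 = 19 → 't'
  't' (19) + 1 = 20 → 'u'
Result = "oftu"


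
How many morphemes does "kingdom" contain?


Word: "kingdom"
Morphemes: king + -dom
Each morpheme carries meaning
= 2 morphemes


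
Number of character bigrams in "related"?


Word: "related" (length 7)
Number of 2-grams = length - 2 + 1 = 7 - 2 + 1
= 6


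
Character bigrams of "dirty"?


Word: "dirty" (length 5)
Number of bigrams = 5 - 2 + 1 = 4
  Position 0: "di"
  Position 1: "ir"
  Position 2: "rt"
  Position 3: "ty"
Bigrams = "di", "ir", "rt", "ty"


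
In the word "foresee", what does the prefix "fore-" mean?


Prefix: fore-
Example: foresee = fore- + see
Meaning = before


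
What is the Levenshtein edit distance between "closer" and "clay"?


Word 1: "closer" (length 6)
Word 2: "clay" (length 4)
One optimal edit sequence (insert/delete/substitute each cost 1):
  1. keep 'c'
  2. keep 'l'
  3. delete 'o'  (+1)
  4. delete 's'  (+1)
  5. substitute 'e' -> 'a'  (+1)
  6. substitute 'r' -> 'y'  (+1)
Total edit operations: 4
Edit distance = 4


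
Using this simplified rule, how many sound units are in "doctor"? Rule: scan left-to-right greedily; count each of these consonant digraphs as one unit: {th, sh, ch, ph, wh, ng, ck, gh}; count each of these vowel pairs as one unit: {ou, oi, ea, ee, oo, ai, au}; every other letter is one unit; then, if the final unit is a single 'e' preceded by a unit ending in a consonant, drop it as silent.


Word: "doctor" (6 letters)
Left-to-right scan:
  1. 'd' (letter)
  2. 'o' (letter)
  3. 'c' (letter)
  4. 't' (letter)
  5. 'o' (letter)
  6. 'r' (letter)
Units from scan: 6
Sound units = 6 units


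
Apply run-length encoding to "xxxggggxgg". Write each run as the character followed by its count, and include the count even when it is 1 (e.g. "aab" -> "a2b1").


String: "xxxggggxgg"
Scanning for consecutive runs:
  'x' x 3
  'g' x 4
  'x' x 1
  'g' x 2
RLE = "x3g4x1g2"


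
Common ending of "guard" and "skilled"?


Word 1: "guard"
Word 2: "skilled"
Comparing from end:
  Pos -1: 'd' == 'd'
  Pos -2: 'r' != 'e' (stop)
LCS = "d" (length 1)


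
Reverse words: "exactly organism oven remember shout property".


Original: "exactly organism oven remember shout property"
Words (1..n): exactly | organism | oven | remember | shout | property
Reversed (n..1): property | shout | remember | oven | organism | exactly
Result = "property shout remember oven organism exactly"


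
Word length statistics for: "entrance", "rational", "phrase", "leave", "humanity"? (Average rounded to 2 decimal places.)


Lengths: "entrance"=8, "rational"=8, "phrase"=6, "leave"=5, "humanity"=8
Sum = 35, Count = 5
Average = 35/5 = 7.00
= avg=7.00, min=5, max=8


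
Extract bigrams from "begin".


Word: "begin" (length 5)
Number of bigrams = 5 - 2 + 1 = 4
  Position 0: "be"
  Position 1: "eg"
  Position 2: "gi"
  Position 3: "in"
Bigrams = "be", "eg", "gi", "in"


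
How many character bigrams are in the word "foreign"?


Word: "foreign" (length 7)
Number of 2-grams = length - 2 + 1 = 7 - 2 + 1
= 6


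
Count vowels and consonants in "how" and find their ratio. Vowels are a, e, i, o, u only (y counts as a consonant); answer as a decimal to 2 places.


Word: "how"
Vowels (a,e,i,o,u): 1
Consonants: 2
Ratio = 1/2
= 0.50


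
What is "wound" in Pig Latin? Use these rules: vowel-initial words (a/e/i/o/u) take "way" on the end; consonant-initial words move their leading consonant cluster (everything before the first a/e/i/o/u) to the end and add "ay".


Word: "wound"
Starts with consonant(s) → move to end, add 'ay'
Consonant cluster: "w"
Pig Latin = "oundway"


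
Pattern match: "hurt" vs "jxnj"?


Pattern of "hurt": [0, 1, 2, 3]
Pattern of "jxnj": [0, 1, 2, 0]
Patterns do not match
Same pattern = No


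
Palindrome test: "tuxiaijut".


Word: "tuxiaijut"
Reversed: "tujiaixut"
Forward == Backward? tuxiaijut != tujiaixut
Palindrome = No


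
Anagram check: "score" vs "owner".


Word 1: "score" → sorted: ceors
Word 2: "owner" → sorted: enorw
Same letters? ceors != enorw
Anagram = No


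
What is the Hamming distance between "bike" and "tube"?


Comparing character by character (same length = 4):
  Pos 0: 'b' vs 't' !=
  Pos 1: 'i' vs 'u' !=
  Pos 2: 'k' vs 'b' !=
  Pos 3: 'e' vs 'e' =
Hamming distance = 3


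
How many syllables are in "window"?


Word: "window"
Syllable breakdown: win · dow
Counting: 2 parts
= 2 syllables


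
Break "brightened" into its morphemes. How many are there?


Word: "brightened"
Morphemes: bright | -en | -ed
Each morpheme carries meaning
= 3 morphemes


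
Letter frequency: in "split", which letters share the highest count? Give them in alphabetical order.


Word: "split"
Letter counts:
  'i': 1
  'l': 1
  'p': 1
  's': 1
  't': 1
Maximum count = 1
Most frequent = 'i', 'l', 'p', 's', 't' (1 time each)


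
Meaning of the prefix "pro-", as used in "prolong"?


Prefix: pro-
Example: prolong (pro- + long)
Meaning = forward / in favor of


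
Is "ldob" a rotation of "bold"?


Word: "bold", Candidate: "ldob"
Method: check if candidate is substring of word+word
"boldbold" contains "ldob"? No
Is rotation = No


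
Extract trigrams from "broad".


Word: "broad" (length 5)
Number of trigrams = 5 - 3 + 1 = 3
  Position 0: "bro"
  Position 1: "roa"
  Position 2: "oad"
Trigrams = "bro", "roa", "oad"


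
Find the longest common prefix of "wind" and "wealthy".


Word 1: "wind"
Word 2: "wealthy"
Comparing from start:
  Pos 0: 'w' == 'w'
  Pos 1: 'i' != 'e' (stop)
LCP = "w" (length 1)


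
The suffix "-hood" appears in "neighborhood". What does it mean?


Suffix: -hood
As in: neighborhood -> neighbor + -hood
Meaning = state / condition


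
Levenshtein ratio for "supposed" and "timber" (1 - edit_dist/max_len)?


Word 1: "supposed" (length 8)
Word 2: "timber" (length 6)
One optimal edit sequence:
  1. delete 's'  (+1)
  2. delete 'u'  (+1)
  3. substitute 'p' -> 't'  (+1)
  4. substitute 'p' -> 'i'  (+1)
  5. substitute 'o' -> 'm'  (+1)
  6. substitute 's' -> 'b'  (+1)
  7. keep 'e'
  8. substitute 'd' -> 'r'  (+1)
Edit distance = 7
Max length = max(8, 6) = 8
Similarity = 1 - 7/8
= 0.1250


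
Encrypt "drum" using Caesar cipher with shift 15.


Word: "drum"
Shift: 15
Each letter → (letter + shift) mod 26:
  'd' (3) + 15 = 18 → 's'
  'r' (17) + 15 = 6 → 'g'
  'u' (20) + 15 = 9 → 'j'
  'm' (12) + 15 = 1 → 'b'
Result = "sgjb"


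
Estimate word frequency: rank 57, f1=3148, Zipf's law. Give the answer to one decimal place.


Zipf's law: f(r) = f(1) / r
f(1) = 3148
f(57) = 3148 / 57
= 55.2 occurrences


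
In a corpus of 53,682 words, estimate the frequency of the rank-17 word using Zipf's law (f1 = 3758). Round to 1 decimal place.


Zipf's law: f(r) = f(1) / r
f(1) = 3758
f(17) = 3758 / 17
= 221.1 occurrences


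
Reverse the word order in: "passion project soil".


Original: "passion project soil"
Words (1..n): passion | project | soil
Reversed (n..1): soil | project | passion
Result = "soil project passion"


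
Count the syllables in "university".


Word: "university"
Syllable breakdown: u | ni | ver | si | ty
Counting: 5 parts
= 5 syllables


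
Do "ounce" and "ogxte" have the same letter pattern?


Pattern of "ounce": [0, 1, 2, 3, 4]
Pattern of "ogxte": [0, 1, 2, 3, 4]
Patterns match
Same pattern = Yes


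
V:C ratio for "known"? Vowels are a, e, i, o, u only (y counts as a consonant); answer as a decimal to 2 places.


Word: "known"
Vowels (a,e,i,o,u): 1
Consonants: 4
Ratio = 1/4
= 0.25


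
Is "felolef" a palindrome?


Word: "felolef"
Reversed: "felolef"
Forward == Backward? felolef == felolef
Palindrome = Yes


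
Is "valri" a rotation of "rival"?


Word: "rival", Candidate: "valri"
Method: check if candidate is substring of word+word
"rivalrival" contains "valri"? Yes
Is rotation = Yes


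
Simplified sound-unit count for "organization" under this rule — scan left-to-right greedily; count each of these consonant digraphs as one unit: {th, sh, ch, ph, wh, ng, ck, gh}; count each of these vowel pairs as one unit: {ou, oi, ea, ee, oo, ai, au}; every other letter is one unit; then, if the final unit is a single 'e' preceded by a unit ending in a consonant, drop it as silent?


Word: "organization" (12 letters)
Left-to-right scan:
  1. 'o' (letter)
  2. 'r' (letter)
  3. 'g' (letter)
  4. 'a' (letter)
  5. 'n' (letter)
  6. 'i' (letter)
  7. 'z' (letter)
  8. 'a' (letter)
  9. 't' (letter)
  10. 'i' (letter)
  11. 'o' (letter)
  12. 'n' (letter)
Units from scan: 12
Sound units = 12 units


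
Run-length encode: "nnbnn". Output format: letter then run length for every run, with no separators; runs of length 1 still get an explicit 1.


String: "nnbnn"
Scanning for consecutive runs:
  'n' x 2
  'b' x 1
  'n' x 2
RLE = "n2b1n2"


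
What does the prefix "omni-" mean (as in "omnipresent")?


Prefix: omni-
Example: omnipresent (omni- + present)
Meaning = all


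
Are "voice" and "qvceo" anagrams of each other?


Word 1: "voice" → sorted: ceiov
Word 2: "qvceo" → sorted: ceoqv
Same letters? ceiov != ceoqv
Anagram = No


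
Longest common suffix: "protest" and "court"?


Word 1: "protest"
Word 2: "court"
Comparing from end:
  Pos -1: 't' == 't'
  Pos -2: 's' != 'r' (stop)
LCS = "t" (length 1)


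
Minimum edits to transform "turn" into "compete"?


Word 1: "turn" (length 4)
Word 2: "compete" (length 7)
One optimal edit sequence (insert/delete/substitute each cost 1):
  1. insert 'c'  (+1)
  2. insert 'o'  (+1)
  3. insert 'm'  (+1)
  4. substitute 't' -> 'p'  (+1)
  5. substitute 'u' -> 'e'  (+1)
  6. substitute 'r' -> 't'  (+1)
  7. substitute 'n' -> 'e'  (+1)
Total edit operations: 7
Edit distance = 7


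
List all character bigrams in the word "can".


Word: "can" (length 3)
Number of bigrams = 3 - 2 + 1 = 2
  Position 0: "ca"
  Position 1: "an"
Bigrams = "ca", "an"


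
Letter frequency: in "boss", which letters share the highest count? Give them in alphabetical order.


Word: "boss"
Letter counts:
  'b': 1
  'o': 1
  's': 2
Maximum count = 2
Most frequent = 's' (2 times each)


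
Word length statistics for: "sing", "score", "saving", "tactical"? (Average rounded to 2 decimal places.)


Lengths: "sing"=4, "score"=5, "saving"=6, "tactical"=8
Sum = 23, Count = 4
Average = 23/4 = 5.75
= avg=5.75, min=4, max=8


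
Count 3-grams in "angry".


Word: "angry" (length 5)
Number of 3-grams = length - 3 + 1 = 5 - 3 + 1
= 3


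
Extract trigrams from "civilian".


Word: "civilian" (length 8)
Number of trigrams = 8 - 3 + 1 = 6
  Position 0: "civ"
  Position 1: "ivi"
  Position 2: "vil"
  Position 3: "ili"
  Position 4: "lia"
  Position 5: "ian"
Trigrams = "civ", "ivi", "vil", "ili", "lia", "ian"


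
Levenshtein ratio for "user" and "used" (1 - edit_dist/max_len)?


Word 1: "user" (length 4)
Word 2: "used" (length 4)
One optimal edit sequence:
  1. keep 'u'
  2. keep 's'
  3. keep 'e'
  4. substitute 'r' -> 'd'  (+1)
Edit distance = 1
Max length = max(4, 4) = 4
Similarity = 1 - 1/4
= 0.7500


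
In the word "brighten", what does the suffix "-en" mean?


Suffix: -en
Example: brighten = bright + -en
Meaning = to make / become


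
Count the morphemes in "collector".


Word: "collector"
Morphemes: collect | -or
Each morpheme carries meaning
= 2 morphemes


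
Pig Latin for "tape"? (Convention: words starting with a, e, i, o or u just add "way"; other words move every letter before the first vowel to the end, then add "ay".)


Word: "tape"
Starts with consonant(s) → move to end, add 'ay'
Consonant cluster: "t"
Pig Latin = "apetay"


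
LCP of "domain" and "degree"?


Word 1: "domain"
Word 2: "degree"
Comparing from start:
  Pos 0: 'd' == 'd'
  Pos 1: 'o' != 'e' (stop)
LCP = "d" (length 1)


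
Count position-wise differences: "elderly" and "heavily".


Comparing character by character (same length = 7):
  Pos 0: 'e' vs 'h' !=
  Pos 1: 'l' vs 'e' !=
  Pos 2: 'd' vs 'a' !=
  Pos 3: 'e' vs 'v' !=
  Pos 4: 'r' vs 'i' !=
  Pos 5: 'l' vs 'l' =
  Pos 6: 'y' vs 'y' =
Hamming distance = 5


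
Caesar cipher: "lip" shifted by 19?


Word: "lip"
Shift: 19
Each letter → (letter + shift) mod 26:
  'l' (11) + 19 = 4 → 'e'
  'i' (8) + 19 = 1 → 'b'
  'p' (15) + 19 = 8 → 'i'
Result = "ebi"


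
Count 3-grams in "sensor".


Word: "sensor" (length 6)
Number of 3-grams = length - 3 + 1 = 6 - 3 + 1
= 4


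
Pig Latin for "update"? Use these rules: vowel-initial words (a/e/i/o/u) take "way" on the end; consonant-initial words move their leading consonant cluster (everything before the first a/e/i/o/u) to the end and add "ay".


Word: "update"
Starts with vowel → add 'way'
Pig Latin = "updateway"


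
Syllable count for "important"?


Word: "important"
Syllable breakdown: im-por-tant
Counting: 3 parts
= 3 syllables


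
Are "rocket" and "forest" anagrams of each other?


Word 1: "rocket" → sorted: cekort
Word 2: "forest" → sorted: eforst
Same letters? cekort != eforst
Anagram = No


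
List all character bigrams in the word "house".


Word: "house" (length 5)
Number of bigrams = 5 - 2 + 1 = 4
  Position 0: "ho"
  Position 1: "ou"
  Position 2: "us"
  Position 3: "se"
Bigrams = "ho", "ou", "us", "se"


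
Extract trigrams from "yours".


Word: "yours" (length 5)
Number of trigrams = 5 - 3 + 1 = 3
  Position 0: "you"
  Position 1: "our"
  Position 2: "urs"
Trigrams = "you", "our", "urs"


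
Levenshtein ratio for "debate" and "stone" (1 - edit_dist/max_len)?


Word 1: "debate" (length 6)
Word 2: "stone" (length 5)
One optimal edit sequence:
  1. delete 'd'  (+1)
  2. substitute 'e' -> 's'  (+1)
  3. substitute 'b' -> 't'  (+1)
  4. substitute 'a' -> 'o'  (+1)
  5. substitute 't' -> 'n'  (+1)
  6. keep 'e'
Edit distance = 5
Max length = max(6, 5) = 6
Similarity = 1 - 5/6
= 0.1667


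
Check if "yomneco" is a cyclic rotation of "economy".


Word: "economy", Candidate: "yomneco"
Method: check if candidate is substring of word+word
"economyeconomy" contains "yomneco"? No
Is rotation = No


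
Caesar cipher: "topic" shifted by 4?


Word: "topic"
Shift: 4
Each letter → (letter + shift) mod 26:
  't' (19) + 4 = 23 → 'x'
  'o' (14) + 4 = 18 → 's'
  'p' (15) + 4 = 19 → 't'
  'i' (8) + 4 = 12 → 'm'
  'c' (2) + 4 = 6 → 'g'
Result = "xstmg"


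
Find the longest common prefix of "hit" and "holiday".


Word 1: "hit"
Word 2: "holiday"
Comparing from start:
  Pos 0: 'h' == 'h'
  Pos 1: 'i' != 'o' (stop)
LCP = "h" (length 1)


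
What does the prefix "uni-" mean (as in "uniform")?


Prefix: uni-
Example: uniform (uni- + form)
Meaning = one


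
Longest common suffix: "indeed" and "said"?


Word 1: "indeed"
Word 2: "said"
Comparing from end:
  Pos -1: 'd' == 'd'
  Pos -2: 'e' != 'i' (stop)
LCS = "d" (length 1)


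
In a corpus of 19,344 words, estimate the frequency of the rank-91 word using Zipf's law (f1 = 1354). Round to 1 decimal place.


Zipf's law: f(r) = f(1) / r
f(1) = 1354
f(91) = 1354 / 91
= 14.9 occurrences


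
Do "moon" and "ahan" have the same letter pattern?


Pattern of "moon": [0, 1, 1, 2]
Pattern of "ahan": [0, 1, 0, 2]
Patterns do not match
Same pattern = No


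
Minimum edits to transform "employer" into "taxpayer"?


Word 1: "employer" (length 8)
Word 2: "taxpayer" (length 8)
One optimal edit sequence (insert/delete/substitute each cost 1):
  1. substitute 'e' -> 't'  (+1)
  2. substitute 'm' -> 'a'  (+1)
  3. substitute 'p' -> 'x'  (+1)
  4. substitute 'l' -> 'p'  (+1)
  5. substitute 'o' -> 'a'  (+1)
  6. keep 'y'
  7. keep 'e'
  8. keep 'r'
Total edit operations: 5
Edit distance = 5


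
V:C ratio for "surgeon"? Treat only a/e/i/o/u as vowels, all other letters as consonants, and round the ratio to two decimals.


Word: "surgeon"
Vowels (a,e,i,o,u): 3
Consonants: 4
Ratio = 3/4
= 0.75


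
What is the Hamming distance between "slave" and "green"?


Comparing character by character (same length = 5):
  Pos 0: 's' vs 'g' !=
  Pos 1: 'l' vs 'r' !=
  Pos 2: 'a' vs 'e' !=
  Pos 3: 'v' vs 'e' !=
  Pos 4: 'e' vs 'n' !=
Hamming distance = 5


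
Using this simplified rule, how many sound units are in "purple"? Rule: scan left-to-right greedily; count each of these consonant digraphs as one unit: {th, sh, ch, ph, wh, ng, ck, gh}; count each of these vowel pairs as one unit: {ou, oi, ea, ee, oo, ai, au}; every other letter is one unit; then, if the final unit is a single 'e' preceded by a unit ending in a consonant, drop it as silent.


Word: "purple" (6 letters)
Left-to-right scan:
  [1] 'p' (letter)
  [2] 'u' (letter)
  [3] 'r' (letter)
  [4] 'p' (letter)
  [5] 'l' (letter)
  [6] 'e' (letter)
Units from scan: 6
Final unit is 'e' after a consonant -> drop as silent (-1)
Sound units = 5 units


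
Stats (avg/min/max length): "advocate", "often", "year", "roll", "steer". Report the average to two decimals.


Lengths: "advocate"=8, "often"=5, "year"=4, "roll"=4, "steer"=5
Sum = 26, Count = 5
Average = 26/5 = 5.20
= avg=5.20, min=4, max=8
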